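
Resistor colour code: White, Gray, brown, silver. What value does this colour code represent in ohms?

980 Ω

White → 9 (first significant figure)
Grey → 8 (second significant figure)
Brown → ×10 multiplier
98 × 10 = 980 Ω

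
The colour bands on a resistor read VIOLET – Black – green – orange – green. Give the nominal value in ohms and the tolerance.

705000 Ω ±0.5%

Violet → 7 (first significant figure)
Black → 0 (second significant figure)
Green → 5 (third significant figure)
Orange → ×10^3 multiplier
Green → ±0.5% tolerance
705 × 1000 = 705000 Ω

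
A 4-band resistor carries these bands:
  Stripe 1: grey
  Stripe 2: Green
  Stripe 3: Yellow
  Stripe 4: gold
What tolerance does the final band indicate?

The last band, gold, is the tolerance band.
Gold corresponds to ±5%.

±5%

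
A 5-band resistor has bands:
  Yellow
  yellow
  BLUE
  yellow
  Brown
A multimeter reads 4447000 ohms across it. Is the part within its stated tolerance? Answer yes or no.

yes

Yellow → 4 (first significant figure)
Yellow → 4 (second significant figure)
Blue → 6 (third significant figure)
Yellow → ×10^4 multiplier
Brown → ±1% tolerance
446 × 10000 = 4460000 Ω
Allowed range: 4415400 Ω to 4504600 Ω.
4447000 ohms lies inside that range.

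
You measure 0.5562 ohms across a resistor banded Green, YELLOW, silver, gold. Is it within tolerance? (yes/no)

Green → 5 (first significant figure)
Yellow → 4 (second significant figure)
Silver → ×0.01 multiplier
Gold → ±5% tolerance
54 × 0.01 = 0.54 Ω
Allowed range: 0.513 Ω to 0.567 Ω.
0.5562 ohms lies inside that range.

yes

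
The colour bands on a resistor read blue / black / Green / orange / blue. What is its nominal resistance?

Blue → 6 (first significant figure)
Black → 0 (second significant figure)
Green → 5 (third significant figure)
Orange → ×10^3 multiplier
605 × 1000 = 605000 Ω

605000 Ω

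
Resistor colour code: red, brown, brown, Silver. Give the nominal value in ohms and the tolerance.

210 Ω ±10%

Red → 2 (first significant figure)
Brown → 1 (second significant figure)
Brown → ×10 multiplier
Silver → ±10% tolerance
21 × 10 = 210 Ω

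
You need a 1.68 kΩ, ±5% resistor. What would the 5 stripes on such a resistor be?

brown, blue, grey, brown, gold

1680 Ω = 168 × 10^1.
1 → brown
6 → blue
8 → grey
Multiplier 10^1 → brown.
±5% tolerance → gold.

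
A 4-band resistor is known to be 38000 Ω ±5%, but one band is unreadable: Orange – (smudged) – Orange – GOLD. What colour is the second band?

38000 Ω = 38 × 10^3.
The second band gives digit 8 of the significand, and 8 is grey.

grey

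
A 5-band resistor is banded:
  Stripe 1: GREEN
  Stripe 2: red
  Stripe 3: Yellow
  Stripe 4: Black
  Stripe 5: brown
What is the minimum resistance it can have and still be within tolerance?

Green → 5 (first significant figure)
Red → 2 (second significant figure)
Yellow → 4 (third significant figure)
Black → ×1 multiplier
Brown → ±1% tolerance
524 × 1 = 524 Ω
Minimum = 524 × (1 − 1/100) = 518.76 Ω.

518.76 Ω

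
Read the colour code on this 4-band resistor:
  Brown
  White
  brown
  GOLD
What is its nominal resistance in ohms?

190 Ω

Brown → 1 (first significant figure)
White → 9 (second significant figure)
Brown → ×10 multiplier
19 × 10 = 190 Ω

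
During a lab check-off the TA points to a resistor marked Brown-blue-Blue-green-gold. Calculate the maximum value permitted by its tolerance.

Brown → 1 (first significant figure)
Blue → 6 (second significant figure)
Blue → 6 (third significant figure)
Green → ×10^5 multiplier
Gold → ±5% tolerance
166 × 100000 = 16600000 Ω
Maximum = 16600000 × (1 + 5/100) = 17430000 Ω.

17430000 Ω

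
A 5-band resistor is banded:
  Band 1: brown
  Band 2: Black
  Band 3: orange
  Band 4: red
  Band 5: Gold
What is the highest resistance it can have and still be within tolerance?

10815 Ω

Brown → 1 (first significant figure)
Black → 0 (second significant figure)
Orange → 3 (third significant figure)
Red → ×10^2 multiplier
Gold → ±5% tolerance
103 × 100 = 10300 Ω
Highest = 10300 × (1 + 5/100) = 10815 Ω.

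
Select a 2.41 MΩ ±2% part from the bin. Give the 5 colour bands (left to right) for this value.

2410000 Ω = 241 × 10^4.
2 → red
4 → yellow
1 → brown
Multiplier 10^4 → yellow.
±2% tolerance → red.

red, yellow, brown, yellow, red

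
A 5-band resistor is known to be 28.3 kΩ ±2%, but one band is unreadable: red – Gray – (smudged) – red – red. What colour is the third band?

orange

28300 Ω = 283 × 10^2.
The third band gives digit 3 of the significand, and 3 is orange.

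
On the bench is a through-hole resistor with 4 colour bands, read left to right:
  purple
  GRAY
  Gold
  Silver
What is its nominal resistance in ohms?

7.8 Ω

Violet → 7 (first significant figure)
Grey → 8 (second significant figure)
Gold → ×0.1 multiplier
78 × 0.1 = 7.8 Ω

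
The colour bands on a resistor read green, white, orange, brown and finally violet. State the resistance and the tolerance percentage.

5930 Ω ±0.1%

Green → 5 (first significant figure)
White → 9 (second significant figure)
Orange → 3 (third significant figure)
Brown → ×10 multiplier
Violet → ±0.1% tolerance
593 × 10 = 5930 Ω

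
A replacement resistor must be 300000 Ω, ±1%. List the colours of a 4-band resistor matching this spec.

300000 Ω = 30 × 10^4.
3 → orange
0 → black
Multiplier 10^4 → yellow.
±1% tolerance → brown.

orange, black, yellow, brown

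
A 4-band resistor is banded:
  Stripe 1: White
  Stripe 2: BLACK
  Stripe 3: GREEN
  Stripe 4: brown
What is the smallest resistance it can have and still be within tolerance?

8910000 Ω

White → 9 (first significant figure)
Black → 0 (second significant figure)
Green → ×10^5 multiplier
Brown → ±1% tolerance
90 × 100000 = 9000000 Ω
Smallest = 9000000 × (1 − 1/100) = 8910000 Ω.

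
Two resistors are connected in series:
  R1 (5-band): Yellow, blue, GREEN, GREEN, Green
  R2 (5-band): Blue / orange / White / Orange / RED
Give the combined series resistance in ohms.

R1: yellow, blue, green → 465; green ×10^5 → 46500000 Ω.
R2: blue, orange, white → 639; orange ×10^3 → 639000 Ω.
Series: 46500000 + 639000 = 47139000 Ω.

47139000 Ω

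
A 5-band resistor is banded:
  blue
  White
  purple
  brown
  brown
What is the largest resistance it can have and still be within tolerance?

7039.7 Ω

Blue → 6 (first significant figure)
White → 9 (second significant figure)
Violet → 7 (third significant figure)
Brown → ×10 multiplier
Brown → ±1% tolerance
697 × 10 = 6970 Ω
Largest = 6970 × (1 + 1/100) = 7039.7 Ω.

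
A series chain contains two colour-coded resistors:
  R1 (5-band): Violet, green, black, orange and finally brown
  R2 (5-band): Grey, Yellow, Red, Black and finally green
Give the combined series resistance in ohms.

750842 Ω

R1: violet, green, black → 750; orange ×10^3 → 750000 Ω.
R2: grey, yellow, red → 842; black ×1 → 842 Ω.
Series: 750000 + 842 = 750842 Ω.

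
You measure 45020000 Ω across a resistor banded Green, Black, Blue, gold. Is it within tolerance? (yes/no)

no

Green → 5 (first significant figure)
Black → 0 (second significant figure)
Blue → ×10^6 multiplier
Gold → ±5% tolerance
50 × 1000000 = 50000000 Ω
Allowed range: 47500000 Ω to 52500000 Ω.
45020000 Ω lies outside that range.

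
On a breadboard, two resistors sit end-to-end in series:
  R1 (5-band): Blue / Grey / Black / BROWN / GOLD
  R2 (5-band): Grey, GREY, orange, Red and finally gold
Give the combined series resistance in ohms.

95100 Ω

R1: blue, grey, black → 680; brown ×10 → 6800 Ω.
R2: grey, grey, orange → 883; red ×10^2 → 88300 Ω.
Series: 6800 + 88300 = 95100 Ω.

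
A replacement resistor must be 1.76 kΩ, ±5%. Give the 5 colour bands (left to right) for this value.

1760 Ω = 176 × 10^1.
1 → brown
7 → violet
6 → blue
Multiplier 10^1 → brown.
±5% tolerance → gold.

brown, violet, blue, brown, gold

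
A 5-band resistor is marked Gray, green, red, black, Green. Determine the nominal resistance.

Grey → 8 (first significant figure)
Green → 5 (second significant figure)
Red → 2 (third significant figure)
Black → ×1 multiplier
852 × 1 = 852 Ω

852 Ω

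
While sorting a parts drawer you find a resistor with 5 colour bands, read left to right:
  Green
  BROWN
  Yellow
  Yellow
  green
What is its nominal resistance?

5140000 Ω

Green → 5 (first significant figure)
Brown → 1 (second significant figure)
Yellow → 4 (third significant figure)
Yellow → ×10^4 multiplier
514 × 10000 = 5140000 Ω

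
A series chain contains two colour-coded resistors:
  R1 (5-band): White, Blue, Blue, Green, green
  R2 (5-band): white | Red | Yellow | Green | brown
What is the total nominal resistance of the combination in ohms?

189000000 Ω

R1: white, blue, blue → 966; green ×10^5 → 96600000 Ω.
R2: white, red, yellow → 924; green ×10^5 → 92400000 Ω.
Series: 96600000 + 92400000 = 189000000 Ω.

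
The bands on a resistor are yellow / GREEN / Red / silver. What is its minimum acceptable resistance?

4050 Ω

Yellow → 4 (first significant figure)
Green → 5 (second significant figure)
Red → ×10^2 multiplier
Silver → ±10% tolerance
45 × 100 = 4500 Ω
Minimum = 4500 × (1 − 10/100) = 4050 Ω.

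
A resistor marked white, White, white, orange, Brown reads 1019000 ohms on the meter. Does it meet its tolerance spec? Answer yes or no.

no

White → 9 (first significant figure)
White → 9 (second significant figure)
White → 9 (third significant figure)
Orange → ×10^3 multiplier
Brown → ±1% tolerance
999 × 1000 = 999000 Ω
Allowed range: 989010 Ω to 1008990 Ω.
1019000 ohms lies outside that range.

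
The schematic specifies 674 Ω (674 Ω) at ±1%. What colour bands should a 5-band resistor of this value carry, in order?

blue, violet, yellow, black, brown

674 Ω = 674 × 10^0.
6 → blue
7 → violet
4 → yellow
Multiplier 10^0 → black.
±1% tolerance → brown.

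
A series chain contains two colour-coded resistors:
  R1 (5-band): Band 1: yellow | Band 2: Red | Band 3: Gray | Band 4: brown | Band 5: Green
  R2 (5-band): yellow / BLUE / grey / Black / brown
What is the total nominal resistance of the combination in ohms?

4748 Ω

R1: yellow, red, grey → 428; brown ×10 → 4280 Ω.
R2: yellow, blue, grey → 468; black ×1 → 468 Ω.
Series: 4280 + 468 = 4748 Ω.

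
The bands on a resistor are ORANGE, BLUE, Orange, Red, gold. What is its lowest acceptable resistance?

Orange → 3 (first significant figure)
Blue → 6 (second significant figure)
Orange → 3 (third significant figure)
Red → ×10^2 multiplier
Gold → ±5% tolerance
363 × 100 = 36300 Ω
Lowest = 36300 × (1 − 5/100) = 34485 Ω.

34485 Ω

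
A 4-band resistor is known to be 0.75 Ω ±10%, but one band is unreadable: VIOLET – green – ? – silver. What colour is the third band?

0.75 Ω = 75 × 10^-2.
The third band is the multiplier, 10^-2, which is silver.

silver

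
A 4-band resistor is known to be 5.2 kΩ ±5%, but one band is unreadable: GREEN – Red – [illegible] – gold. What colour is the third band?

red

5200 Ω = 52 × 10^2.
The third band is the multiplier, 10^2, which is red.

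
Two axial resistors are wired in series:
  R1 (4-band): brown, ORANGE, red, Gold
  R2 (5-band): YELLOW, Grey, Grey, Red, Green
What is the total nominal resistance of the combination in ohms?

50100 Ω

R1: brown, orange → 13; red ×10^2 → 1300 Ω.
R2: yellow, grey, grey → 488; red ×10^2 → 48800 Ω.
Series: 1300 + 48800 = 50100 Ω.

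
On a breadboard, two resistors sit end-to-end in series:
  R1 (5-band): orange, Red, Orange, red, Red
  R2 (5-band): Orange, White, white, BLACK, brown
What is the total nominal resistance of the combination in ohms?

R1: orange, red, orange → 323; red ×10^2 → 32300 Ω.
R2: orange, white, white → 399; black ×1 → 399 Ω.
Series: 32300 + 399 = 32699 Ω.

32699 Ω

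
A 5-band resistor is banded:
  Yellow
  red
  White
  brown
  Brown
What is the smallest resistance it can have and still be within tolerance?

Yellow → 4 (first significant figure)
Red → 2 (second significant figure)
White → 9 (third significant figure)
Brown → ×10 multiplier
Brown → ±1% tolerance
429 × 10 = 4290 Ω
Smallest = 4290 × (1 − 1/100) = 4247.1 Ω.

4247.1 Ω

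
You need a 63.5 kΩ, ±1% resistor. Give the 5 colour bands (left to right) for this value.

blue, orange, green, red, brown

63500 Ω = 635 × 10^2.
6 → blue
3 → orange
5 → green
Multiplier 10^2 → red.
±1% tolerance → brown.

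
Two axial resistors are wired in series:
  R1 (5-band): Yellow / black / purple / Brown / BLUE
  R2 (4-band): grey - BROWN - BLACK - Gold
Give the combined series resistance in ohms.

R1: yellow, black, violet → 407; brown ×10 → 4070 Ω.
R2: grey, brown → 81; black ×1 → 81 Ω.
Series: 4070 + 81 = 4151 Ω.

4151 Ω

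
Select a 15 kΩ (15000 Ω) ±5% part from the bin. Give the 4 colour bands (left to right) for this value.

15000 Ω = 15 × 10^3.
1 → brown
5 → green
Multiplier 10^3 → orange.
±5% tolerance → gold.

brown, green, orange, gold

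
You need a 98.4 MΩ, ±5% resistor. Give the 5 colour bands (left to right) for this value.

white, grey, yellow, green, gold

98400000 Ω = 984 × 10^5.
9 → white
8 → grey
4 → yellow
Multiplier 10^5 → green.
±5% tolerance → gold.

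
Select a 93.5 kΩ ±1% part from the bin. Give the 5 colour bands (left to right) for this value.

93500 Ω = 935 × 10^2.
9 → white
3 → orange
5 → green
Multiplier 10^2 → red.
±1% tolerance → brown.

white, orange, green, red, brown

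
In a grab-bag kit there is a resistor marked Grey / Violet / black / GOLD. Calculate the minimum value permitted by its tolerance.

82.65 Ω

Grey → 8 (first significant figure)
Violet → 7 (second significant figure)
Black → ×1 multiplier
Gold → ±5% tolerance
87 × 1 = 87 Ω
Minimum = 87 × (1 − 5/100) = 82.65 Ω.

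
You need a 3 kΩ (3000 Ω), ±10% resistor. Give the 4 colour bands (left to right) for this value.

orange, black, red, silver

3000 Ω = 30 × 10^2.
3 → orange
0 → black
Multiplier 10^2 → red.
±10% tolerance → silver.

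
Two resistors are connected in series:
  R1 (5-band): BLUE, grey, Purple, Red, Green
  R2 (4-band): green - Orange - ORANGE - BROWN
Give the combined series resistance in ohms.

R1: blue, grey, violet → 687; red ×10^2 → 68700 Ω.
R2: green, orange → 53; orange ×10^3 → 53000 Ω.
Series: 68700 + 53000 = 121700 Ω.

121700 Ω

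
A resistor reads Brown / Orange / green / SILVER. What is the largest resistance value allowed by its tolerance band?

Brown → 1 (first significant figure)
Orange → 3 (second significant figure)
Green → ×10^5 multiplier
Silver → ±10% tolerance
13 × 100000 = 1300000 Ω
Largest = 1300000 × (1 + 10/100) = 1430000 Ω.

1430000 Ω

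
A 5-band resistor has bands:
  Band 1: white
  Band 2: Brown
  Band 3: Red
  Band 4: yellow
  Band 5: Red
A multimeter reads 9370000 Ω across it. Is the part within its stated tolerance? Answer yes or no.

White → 9 (first significant figure)
Brown → 1 (second significant figure)
Red → 2 (third significant figure)
Yellow → ×10^4 multiplier
Red → ±2% tolerance
912 × 10000 = 9120000 Ω
Allowed range: 8937600 Ω to 9302400 Ω.
9370000 Ω lies outside that range.

no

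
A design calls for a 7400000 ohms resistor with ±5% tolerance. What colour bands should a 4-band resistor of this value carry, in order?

7400000 Ω = 74 × 10^5.
7 → violet
4 → yellow
Multiplier 10^5 → green.
±5% tolerance → gold.

violet, yellow, green, gold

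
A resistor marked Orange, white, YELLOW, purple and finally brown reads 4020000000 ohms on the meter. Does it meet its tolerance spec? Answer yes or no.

Orange → 3 (first significant figure)
White → 9 (second significant figure)
Yellow → 4 (third significant figure)
Violet → ×10^7 multiplier
Brown → ±1% tolerance
394 × 10000000 = 3940000000 Ω
Allowed range: 3900600000 Ω to 3979400000 Ω.
4020000000 ohms lies outside that range.

no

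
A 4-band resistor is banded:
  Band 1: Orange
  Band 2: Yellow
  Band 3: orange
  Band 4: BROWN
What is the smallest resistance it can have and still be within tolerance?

Orange → 3 (first significant figure)
Yellow → 4 (second significant figure)
Orange → ×10^3 multiplier
Brown → ±1% tolerance
34 × 1000 = 34000 Ω
Smallest = 34000 × (1 − 1/100) = 33660 Ω.

33660 Ω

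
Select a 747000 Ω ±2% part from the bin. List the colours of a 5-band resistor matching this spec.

violet, yellow, violet, orange, red

747000 Ω = 747 × 10^3.
7 → violet
4 → yellow
7 → violet
Multiplier 10^3 → orange.
±2% tolerance → red.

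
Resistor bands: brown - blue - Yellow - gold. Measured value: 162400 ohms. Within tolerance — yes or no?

Brown → 1 (first significant figure)
Blue → 6 (second significant figure)
Yellow → ×10^4 multiplier
Gold → ±5% tolerance
16 × 10000 = 160000 Ω
Allowed range: 152000 Ω to 168000 Ω.
162400 ohms lies inside that range.

yes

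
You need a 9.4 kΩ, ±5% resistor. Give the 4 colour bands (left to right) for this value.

9400 Ω = 94 × 10^2.
9 → white
4 → yellow
Multiplier 10^2 → red.
±5% tolerance → gold.

white, yellow, red, gold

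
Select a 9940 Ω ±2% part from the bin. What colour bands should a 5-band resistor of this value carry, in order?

white, white, yellow, brown, red

9940 Ω = 994 × 10^1.
9 → white
9 → white
4 → yellow
Multiplier 10^1 → brown.
±2% tolerance → red.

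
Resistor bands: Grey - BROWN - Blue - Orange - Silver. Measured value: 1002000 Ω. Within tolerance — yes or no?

no

Grey → 8 (first significant figure)
Brown → 1 (second significant figure)
Blue → 6 (third significant figure)
Orange → ×10^3 multiplier
Silver → ±10% tolerance
816 × 1000 = 816000 Ω
Allowed range: 734400 Ω to 897600 Ω.
1002000 Ω lies outside that range.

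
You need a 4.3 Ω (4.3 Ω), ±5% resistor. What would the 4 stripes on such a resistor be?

yellow, orange, gold, gold

4.3 Ω = 43 × 10^-1.
4 → yellow
3 → orange
Multiplier 10^-1 → gold.
±5% tolerance → gold.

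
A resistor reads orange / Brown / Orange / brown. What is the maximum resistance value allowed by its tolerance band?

Orange → 3 (first significant figure)
Brown → 1 (second significant figure)
Orange → ×10^3 multiplier
Brown → ±1% tolerance
31 × 1000 = 31000 Ω
Maximum = 31000 × (1 + 1/100) = 31310 Ω.

31310 Ω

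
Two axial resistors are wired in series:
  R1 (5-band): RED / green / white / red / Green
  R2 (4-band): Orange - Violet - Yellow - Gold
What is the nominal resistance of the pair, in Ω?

395900 Ω

R1: red, green, white → 259; red ×10^2 → 25900 Ω.
R2: orange, violet → 37; yellow ×10^4 → 370000 Ω.
Series: 25900 + 370000 = 395900 Ω.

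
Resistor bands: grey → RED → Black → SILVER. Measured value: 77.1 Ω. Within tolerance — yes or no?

yes

Grey → 8 (first significant figure)
Red → 2 (second significant figure)
Black → ×1 multiplier
Silver → ±10% tolerance
82 × 1 = 82 Ω
Allowed range: 73.8 Ω to 90.2 Ω.
77.1 Ω lies inside that range.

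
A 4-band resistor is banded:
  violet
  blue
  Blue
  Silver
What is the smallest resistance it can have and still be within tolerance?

68400000 Ω

Violet → 7 (first significant figure)
Blue → 6 (second significant figure)
Blue → ×10^6 multiplier
Silver → ±10% tolerance
76 × 1000000 = 76000000 Ω
Smallest = 76000000 × (1 − 10/100) = 68400000 Ω.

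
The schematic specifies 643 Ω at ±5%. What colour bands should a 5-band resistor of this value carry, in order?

643 Ω = 643 × 10^0.
6 → blue
4 → yellow
3 → orange
Multiplier 10^0 → black.
±5% tolerance → gold.

blue, yellow, orange, black, gold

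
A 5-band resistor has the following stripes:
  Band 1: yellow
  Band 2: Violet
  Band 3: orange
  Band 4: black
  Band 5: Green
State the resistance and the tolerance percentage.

473 Ω ±0.5%

Yellow → 4 (first significant figure)
Violet → 7 (second significant figure)
Orange → 3 (third significant figure)
Black → ×1 multiplier
Green → ±0.5% tolerance
473 × 1 = 473 Ω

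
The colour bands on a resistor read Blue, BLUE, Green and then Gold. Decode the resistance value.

Blue → 6 (first significant figure)
Blue → 6 (second significant figure)
Green → ×10^5 multiplier
66 × 100000 = 6600000 Ω

6600000 Ω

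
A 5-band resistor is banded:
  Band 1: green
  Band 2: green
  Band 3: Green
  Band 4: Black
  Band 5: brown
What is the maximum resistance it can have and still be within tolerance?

Green → 5 (first significant figure)
Green → 5 (second significant figure)
Green → 5 (third significant figure)
Black → ×1 multiplier
Brown → ±1% tolerance
555 × 1 = 555 Ω
Maximum = 555 × (1 + 1/100) = 560.55 Ω.

560.55 Ω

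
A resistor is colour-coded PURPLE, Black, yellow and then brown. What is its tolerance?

The last band, brown, is the tolerance band.
Brown corresponds to ±1%.

±1%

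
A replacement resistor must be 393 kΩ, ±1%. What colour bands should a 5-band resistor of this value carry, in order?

393000 Ω = 393 × 10^3.
3 → orange
9 → white
3 → orange
Multiplier 10^3 → orange.
±1% tolerance → brown.

orange, white, orange, orange, brown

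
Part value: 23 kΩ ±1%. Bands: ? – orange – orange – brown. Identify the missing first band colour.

23000 Ω = 23 × 10^3.
The first band gives digit 2 of the significand, and 2 is red.

red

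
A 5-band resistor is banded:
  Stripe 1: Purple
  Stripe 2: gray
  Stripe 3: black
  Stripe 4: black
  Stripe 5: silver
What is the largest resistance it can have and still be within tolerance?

858 Ω

Violet → 7 (first significant figure)
Grey → 8 (second significant figure)
Black → 0 (third significant figure)
Black → ×1 multiplier
Silver → ±10% tolerance
780 × 1 = 780 Ω
Largest = 780 × (1 + 10/100) = 858 Ω.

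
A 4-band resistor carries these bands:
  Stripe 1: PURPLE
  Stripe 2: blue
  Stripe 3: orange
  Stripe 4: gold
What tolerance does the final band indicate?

The last band, gold, is the tolerance band.
Gold corresponds to ±5%.

±5%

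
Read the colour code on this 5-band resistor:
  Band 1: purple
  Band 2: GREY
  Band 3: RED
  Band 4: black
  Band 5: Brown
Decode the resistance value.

Violet → 7 (first significant figure)
Grey → 8 (second significant figure)
Red → 2 (third significant figure)
Black → ×1 multiplier
782 × 1 = 782 Ω

782 Ω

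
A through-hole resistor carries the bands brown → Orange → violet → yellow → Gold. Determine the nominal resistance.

1370000 Ω

Brown → 1 (first significant figure)
Orange → 3 (second significant figure)
Violet → 7 (third significant figure)
Yellow → ×10^4 multiplier
137 × 10000 = 1370000 Ω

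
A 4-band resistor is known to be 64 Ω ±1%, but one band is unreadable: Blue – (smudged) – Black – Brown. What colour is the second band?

yellow

64 Ω = 64 × 10^0.
The second band gives digit 4 of the significand, and 4 is yellow.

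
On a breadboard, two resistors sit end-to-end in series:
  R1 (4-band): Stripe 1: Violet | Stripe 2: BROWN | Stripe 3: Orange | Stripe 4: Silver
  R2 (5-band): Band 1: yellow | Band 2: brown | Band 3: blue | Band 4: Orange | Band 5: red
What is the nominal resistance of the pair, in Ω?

487000 Ω

R1: violet, brown → 71; orange ×10^3 → 71000 Ω.
R2: yellow, brown, blue → 416; orange ×10^3 → 416000 Ω.
Series: 71000 + 416000 = 487000 Ω.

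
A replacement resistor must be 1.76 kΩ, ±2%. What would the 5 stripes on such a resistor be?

1760 Ω = 176 × 10^1.
1 → brown
7 → violet
6 → blue
Multiplier 10^1 → brown.
±2% tolerance → red.

brown, violet, blue, brown, red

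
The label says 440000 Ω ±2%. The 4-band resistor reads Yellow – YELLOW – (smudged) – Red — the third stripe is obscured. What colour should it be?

yellow

440000 Ω = 44 × 10^4.
The third band is the multiplier, 10^4, which is yellow.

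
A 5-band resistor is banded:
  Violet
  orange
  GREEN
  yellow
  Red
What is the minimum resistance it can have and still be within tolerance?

Violet → 7 (first significant figure)
Orange → 3 (second significant figure)
Green → 5 (third significant figure)
Yellow → ×10^4 multiplier
Red → ±2% tolerance
735 × 10000 = 7350000 Ω
Minimum = 7350000 × (1 − 2/100) = 7203000 Ω.

7203000 Ω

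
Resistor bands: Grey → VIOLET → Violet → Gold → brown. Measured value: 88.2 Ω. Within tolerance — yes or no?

yes

Grey → 8 (first significant figure)
Violet → 7 (second significant figure)
Violet → 7 (third significant figure)
Gold → ×0.1 multiplier
Brown → ±1% tolerance
877 × 0.1 = 87.7 Ω
Allowed range: 86.823 Ω to 88.577 Ω.
88.2 Ω lies inside that range.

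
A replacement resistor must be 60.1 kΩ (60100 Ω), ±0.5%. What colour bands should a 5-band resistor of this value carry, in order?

blue, black, brown, red, green

60100 Ω = 601 × 10^2.
6 → blue
0 → black
1 → brown
Multiplier 10^2 → red.
±0.5% tolerance → green.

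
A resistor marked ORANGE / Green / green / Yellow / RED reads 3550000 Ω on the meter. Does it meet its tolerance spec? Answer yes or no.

Orange → 3 (first significant figure)
Green → 5 (second significant figure)
Green → 5 (third significant figure)
Yellow → ×10^4 multiplier
Red → ±2% tolerance
355 × 10000 = 3550000 Ω
Allowed range: 3479000 Ω to 3621000 Ω.
3550000 Ω lies inside that range.

yes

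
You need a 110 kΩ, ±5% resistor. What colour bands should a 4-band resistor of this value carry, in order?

brown, brown, yellow, gold

110000 Ω = 11 × 10^4.
1 → brown
1 → brown
Multiplier 10^4 → yellow.
±5% tolerance → gold.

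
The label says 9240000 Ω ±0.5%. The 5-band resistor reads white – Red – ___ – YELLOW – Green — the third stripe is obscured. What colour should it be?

yellow

9240000 Ω = 924 × 10^4.
The third band gives digit 4 of the significand, and 4 is yellow.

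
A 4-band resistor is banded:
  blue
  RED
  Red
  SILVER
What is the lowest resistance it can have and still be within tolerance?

5580 Ω

Blue → 6 (first significant figure)
Red → 2 (second significant figure)
Red → ×10^2 multiplier
Silver → ±10% tolerance
62 × 100 = 6200 Ω
Lowest = 6200 × (1 − 10/100) = 5580 Ω.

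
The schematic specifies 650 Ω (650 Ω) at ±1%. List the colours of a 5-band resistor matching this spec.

650 Ω = 650 × 10^0.
6 → blue
5 → green
0 → black
Multiplier 10^0 → black.
±1% tolerance → brown.

blue, green, black, black, brown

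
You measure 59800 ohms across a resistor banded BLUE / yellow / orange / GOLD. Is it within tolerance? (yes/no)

Blue → 6 (first significant figure)
Yellow → 4 (second significant figure)
Orange → ×10^3 multiplier
Gold → ±5% tolerance
64 × 1000 = 64000 Ω
Allowed range: 60800 Ω to 67200 Ω.
59800 ohms lies outside that range.

no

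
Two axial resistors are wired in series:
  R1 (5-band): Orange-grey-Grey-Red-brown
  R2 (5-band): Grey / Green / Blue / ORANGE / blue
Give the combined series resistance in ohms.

R1: orange, grey, grey → 388; red ×10^2 → 38800 Ω.
R2: grey, green, blue → 856; orange ×10^3 → 856000 Ω.
Series: 38800 + 856000 = 894800 Ω.

894800 Ω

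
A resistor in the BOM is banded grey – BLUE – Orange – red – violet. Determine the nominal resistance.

86300 Ω

Grey → 8 (first significant figure)
Blue → 6 (second significant figure)
Orange → 3 (third significant figure)
Red → ×10^2 multiplier
863 × 100 = 86300 Ω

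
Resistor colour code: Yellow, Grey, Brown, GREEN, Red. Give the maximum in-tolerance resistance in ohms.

Yellow → 4 (first significant figure)
Grey → 8 (second significant figure)
Brown → 1 (third significant figure)
Green → ×10^5 multiplier
Red → ±2% tolerance
481 × 100000 = 48100000 Ω
Maximum = 48100000 × (1 + 2/100) = 49062000 Ω.

49062000 Ω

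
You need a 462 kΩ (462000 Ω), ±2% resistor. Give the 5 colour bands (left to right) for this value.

yellow, blue, red, orange, red

462000 Ω = 462 × 10^3.
4 → yellow
6 → blue
2 → red
Multiplier 10^3 → orange.
±2% tolerance → red.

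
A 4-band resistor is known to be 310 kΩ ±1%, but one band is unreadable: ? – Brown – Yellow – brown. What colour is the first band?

orange

310000 Ω = 31 × 10^4.
The first band gives digit 3 of the significand, and 3 is orange.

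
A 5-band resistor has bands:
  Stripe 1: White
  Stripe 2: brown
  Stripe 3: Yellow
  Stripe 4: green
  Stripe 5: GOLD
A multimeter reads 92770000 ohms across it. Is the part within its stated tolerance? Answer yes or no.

yes

White → 9 (first significant figure)
Brown → 1 (second significant figure)
Yellow → 4 (third significant figure)
Green → ×10^5 multiplier
Gold → ±5% tolerance
914 × 100000 = 91400000 Ω
Allowed range: 86830000 Ω to 95970000 Ω.
92770000 ohms lies inside that range.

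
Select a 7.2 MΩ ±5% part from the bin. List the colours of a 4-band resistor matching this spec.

7200000 Ω = 72 × 10^5.
7 → violet
2 → red
Multiplier 10^5 → green.
±5% tolerance → gold.

violet, red, green, gold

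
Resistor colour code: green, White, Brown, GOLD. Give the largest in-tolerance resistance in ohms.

Green → 5 (first significant figure)
White → 9 (second significant figure)
Brown → ×10 multiplier
Gold → ±5% tolerance
59 × 10 = 590 Ω
Largest = 590 × (1 + 5/100) = 619.5 Ω.

619.5 Ω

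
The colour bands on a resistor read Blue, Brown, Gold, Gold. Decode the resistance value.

Blue → 6 (first significant figure)
Brown → 1 (second significant figure)
Gold → ×0.1 multiplier
61 × 0.1 = 6.1 Ω

6.1 Ω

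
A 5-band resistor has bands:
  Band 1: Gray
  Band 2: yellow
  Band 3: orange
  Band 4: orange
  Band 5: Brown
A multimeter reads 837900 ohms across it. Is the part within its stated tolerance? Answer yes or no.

Grey → 8 (first significant figure)
Yellow → 4 (second significant figure)
Orange → 3 (third significant figure)
Orange → ×10^3 multiplier
Brown → ±1% tolerance
843 × 1000 = 843000 Ω
Allowed range: 834570 Ω to 851430 Ω.
837900 ohms lies inside that range.

yes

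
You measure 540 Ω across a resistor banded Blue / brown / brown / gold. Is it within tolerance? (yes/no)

no

Blue → 6 (first significant figure)
Brown → 1 (second significant figure)
Brown → ×10 multiplier
Gold → ±5% tolerance
61 × 10 = 610 Ω
Allowed range: 579.5 Ω to 640.5 Ω.
540 Ω lies outside that range.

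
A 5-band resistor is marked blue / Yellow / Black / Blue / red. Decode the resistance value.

640000000 Ω

Blue → 6 (first significant figure)
Yellow → 4 (second significant figure)
Black → 0 (third significant figure)
Blue → ×10^6 multiplier
640 × 1000000 = 640000000 Ω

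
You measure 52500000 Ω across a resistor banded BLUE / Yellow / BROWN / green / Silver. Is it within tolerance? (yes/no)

no

Blue → 6 (first significant figure)
Yellow → 4 (second significant figure)
Brown → 1 (third significant figure)
Green → ×10^5 multiplier
Silver → ±10% tolerance
641 × 100000 = 64100000 Ω
Allowed range: 57690000 Ω to 70510000 Ω.
52500000 Ω lies outside that range.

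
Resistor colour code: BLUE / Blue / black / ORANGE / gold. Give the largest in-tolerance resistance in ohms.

Blue → 6 (first significant figure)
Blue → 6 (second significant figure)
Black → 0 (third significant figure)
Orange → ×10^3 multiplier
Gold → ±5% tolerance
660 × 1000 = 660000 Ω
Largest = 660000 × (1 + 5/100) = 693000 Ω.

693000 Ω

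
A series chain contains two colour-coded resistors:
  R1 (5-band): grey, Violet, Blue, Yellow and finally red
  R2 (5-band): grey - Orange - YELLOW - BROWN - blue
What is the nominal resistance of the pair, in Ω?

8768340 Ω

R1: grey, violet, blue → 876; yellow ×10^4 → 8760000 Ω.
R2: grey, orange, yellow → 834; brown ×10 → 8340 Ω.
Series: 8760000 + 8340 = 8768340 Ω.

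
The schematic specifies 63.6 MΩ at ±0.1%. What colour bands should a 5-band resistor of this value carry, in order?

blue, orange, blue, green, violet

63600000 Ω = 636 × 10^5.
6 → blue
3 → orange
6 → blue
Multiplier 10^5 → green.
±0.1% tolerance → violet.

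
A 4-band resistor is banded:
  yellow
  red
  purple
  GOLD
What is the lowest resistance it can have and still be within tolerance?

Yellow → 4 (first significant figure)
Red → 2 (second significant figure)
Violet → ×10^7 multiplier
Gold → ±5% tolerance
42 × 10000000 = 420000000 Ω
Lowest = 420000000 × (1 − 5/100) = 399000000 Ω.

399000000 Ω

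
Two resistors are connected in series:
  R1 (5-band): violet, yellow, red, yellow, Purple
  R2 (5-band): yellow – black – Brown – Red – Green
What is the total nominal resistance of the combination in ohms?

R1: violet, yellow, red → 742; yellow ×10^4 → 7420000 Ω.
R2: yellow, black, brown → 401; red ×10^2 → 40100 Ω.
Series: 7420000 + 40100 = 7460100 Ω.

7460100 Ω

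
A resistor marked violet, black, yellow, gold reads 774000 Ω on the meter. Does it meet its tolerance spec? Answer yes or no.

Violet → 7 (first significant figure)
Black → 0 (second significant figure)
Yellow → ×10^4 multiplier
Gold → ±5% tolerance
70 × 10000 = 700000 Ω
Allowed range: 665000 Ω to 735000 Ω.
774000 Ω lies outside that range.

no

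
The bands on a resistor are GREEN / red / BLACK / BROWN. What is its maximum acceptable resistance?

Green → 5 (first significant figure)
Red → 2 (second significant figure)
Black → ×1 multiplier
Brown → ±1% tolerance
52 × 1 = 52 Ω
Maximum = 52 × (1 + 1/100) = 52.52 Ω.

52.52 Ω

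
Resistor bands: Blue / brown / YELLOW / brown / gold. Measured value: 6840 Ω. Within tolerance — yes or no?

Blue → 6 (first significant figure)
Brown → 1 (second significant figure)
Yellow → 4 (third significant figure)
Brown → ×10 multiplier
Gold → ±5% tolerance
614 × 10 = 6140 Ω
Allowed range: 5833 Ω to 6447 Ω.
6840 Ω lies outside that range.

no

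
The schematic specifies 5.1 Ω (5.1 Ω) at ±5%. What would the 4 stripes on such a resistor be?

green, brown, gold, gold

5.1 Ω = 51 × 10^-1.
5 → green
1 → brown
Multiplier 10^-1 → gold.
±5% tolerance → gold.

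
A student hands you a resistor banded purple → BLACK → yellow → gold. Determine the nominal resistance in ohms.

700000 Ω

Violet → 7 (first significant figure)
Black → 0 (second significant figure)
Yellow → ×10^4 multiplier
70 × 10000 = 700000 Ω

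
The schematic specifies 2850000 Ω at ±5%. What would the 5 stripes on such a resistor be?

2850000 Ω = 285 × 10^4.
2 → red
8 → grey
5 → green
Multiplier 10^4 → yellow.
±5% tolerance → gold.

red, grey, green, yellow, gold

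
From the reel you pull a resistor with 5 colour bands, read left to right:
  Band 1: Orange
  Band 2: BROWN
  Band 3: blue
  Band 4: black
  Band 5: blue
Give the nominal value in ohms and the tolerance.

Orange → 3 (first significant figure)
Brown → 1 (second significant figure)
Blue → 6 (third significant figure)
Black → ×1 multiplier
Blue → ±0.25% tolerance
316 × 1 = 316 Ω

316 Ω ±0.25%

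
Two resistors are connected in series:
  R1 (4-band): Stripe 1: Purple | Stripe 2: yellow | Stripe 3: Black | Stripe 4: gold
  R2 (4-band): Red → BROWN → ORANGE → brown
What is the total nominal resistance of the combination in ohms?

R1: violet, yellow → 74; black ×1 → 74 Ω.
R2: red, brown → 21; orange ×10^3 → 21000 Ω.
Series: 74 + 21000 = 21074 Ω.

21074 Ω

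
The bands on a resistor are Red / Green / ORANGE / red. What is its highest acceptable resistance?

25500 Ω

Red → 2 (first significant figure)
Green → 5 (second significant figure)
Orange → ×10^3 multiplier
Red → ±2% tolerance
25 × 1000 = 25000 Ω
Highest = 25000 × (1 + 2/100) = 25500 Ω.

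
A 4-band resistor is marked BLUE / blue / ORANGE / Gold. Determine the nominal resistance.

66000 Ω

Blue → 6 (first significant figure)
Blue → 6 (second significant figure)
Orange → ×10^3 multiplier
66 × 1000 = 66000 Ω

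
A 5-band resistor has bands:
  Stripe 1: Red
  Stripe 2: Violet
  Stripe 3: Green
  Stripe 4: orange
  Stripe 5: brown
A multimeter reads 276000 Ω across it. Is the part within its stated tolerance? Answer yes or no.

yes

Red → 2 (first significant figure)
Violet → 7 (second significant figure)
Green → 5 (third significant figure)
Orange → ×10^3 multiplier
Brown → ±1% tolerance
275 × 1000 = 275000 Ω
Allowed range: 272250 Ω to 277750 Ω.
276000 Ω lies inside that range.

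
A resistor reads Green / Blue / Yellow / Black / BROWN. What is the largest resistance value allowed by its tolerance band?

Green → 5 (first significant figure)
Blue → 6 (second significant figure)
Yellow → 4 (third significant figure)
Black → ×1 multiplier
Brown → ±1% tolerance
564 × 1 = 564 Ω
Largest = 564 × (1 + 1/100) = 569.64 Ω.

569.64 Ω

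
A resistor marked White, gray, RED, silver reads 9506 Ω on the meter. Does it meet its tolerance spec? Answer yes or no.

White → 9 (first significant figure)
Grey → 8 (second significant figure)
Red → ×10^2 multiplier
Silver → ±10% tolerance
98 × 100 = 9800 Ω
Allowed range: 8820 Ω to 10780 Ω.
9506 Ω lies inside that range.

yes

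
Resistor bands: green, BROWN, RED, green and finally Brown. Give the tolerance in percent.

The last band, brown, is the tolerance band.
Brown corresponds to ±1%.

±1%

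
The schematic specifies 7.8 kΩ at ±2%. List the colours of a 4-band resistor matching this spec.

violet, grey, red, red

7800 Ω = 78 × 10^2.
7 → violet
8 → grey
Multiplier 10^2 → red.
±2% tolerance → red.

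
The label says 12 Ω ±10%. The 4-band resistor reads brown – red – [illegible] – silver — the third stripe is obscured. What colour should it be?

black

12 Ω = 12 × 10^0.
The third band is the multiplier, 10^0, which is black.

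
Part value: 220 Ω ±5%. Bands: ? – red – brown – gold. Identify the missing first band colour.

red

220 Ω = 22 × 10^1.
The first band gives digit 2 of the significand, and 2 is red.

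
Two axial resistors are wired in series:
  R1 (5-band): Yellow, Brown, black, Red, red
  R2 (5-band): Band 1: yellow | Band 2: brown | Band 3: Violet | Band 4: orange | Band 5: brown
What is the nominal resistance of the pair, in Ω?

R1: yellow, brown, black → 410; red ×10^2 → 41000 Ω.
R2: yellow, brown, violet → 417; orange ×10^3 → 417000 Ω.
Series: 41000 + 417000 = 458000 Ω.

458000 Ω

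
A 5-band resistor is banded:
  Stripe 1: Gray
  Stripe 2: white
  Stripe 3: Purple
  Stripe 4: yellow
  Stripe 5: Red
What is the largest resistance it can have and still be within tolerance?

Grey → 8 (first significant figure)
White → 9 (second significant figure)
Violet → 7 (third significant figure)
Yellow → ×10^4 multiplier
Red → ±2% tolerance
897 × 10000 = 8970000 Ω
Largest = 8970000 × (1 + 2/100) = 9149400 Ω.

9149400 Ω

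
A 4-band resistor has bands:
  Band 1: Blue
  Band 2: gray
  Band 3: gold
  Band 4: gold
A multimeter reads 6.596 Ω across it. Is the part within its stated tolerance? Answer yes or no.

Blue → 6 (first significant figure)
Grey → 8 (second significant figure)
Gold → ×0.1 multiplier
Gold → ±5% tolerance
68 × 0.1 = 6.8 Ω
Allowed range: 6.46 Ω to 7.14 Ω.
6.596 Ω lies inside that range.

yes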